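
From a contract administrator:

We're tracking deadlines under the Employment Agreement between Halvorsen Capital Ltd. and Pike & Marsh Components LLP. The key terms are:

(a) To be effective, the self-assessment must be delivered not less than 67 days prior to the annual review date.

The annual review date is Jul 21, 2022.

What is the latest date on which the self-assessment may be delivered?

Jul 21, 2022 minus 67 days is May 15, 2022.

May 15, 2022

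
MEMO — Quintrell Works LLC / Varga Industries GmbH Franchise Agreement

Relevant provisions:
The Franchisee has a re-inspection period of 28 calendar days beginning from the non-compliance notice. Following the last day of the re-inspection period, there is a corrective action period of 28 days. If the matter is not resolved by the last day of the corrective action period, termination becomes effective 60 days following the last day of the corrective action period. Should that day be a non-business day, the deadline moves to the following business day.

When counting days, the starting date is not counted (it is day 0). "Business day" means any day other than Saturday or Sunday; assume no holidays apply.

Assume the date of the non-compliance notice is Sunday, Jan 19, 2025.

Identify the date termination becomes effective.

May 15, 2025

The last day of the re-inspection period: 28 calendar days after Jan 19, 2025 is Feb 16, 2025.
Adding 28 calendar days to Feb 16, 2025 gives Mar 16, 2025, which is the last day of the corrective action period.
Adding 60 calendar days to Mar 16, 2025 gives May 15, 2025, which is the date termination becomes effective. May 15, 2025 is a Thursday, so no roll-forward applies.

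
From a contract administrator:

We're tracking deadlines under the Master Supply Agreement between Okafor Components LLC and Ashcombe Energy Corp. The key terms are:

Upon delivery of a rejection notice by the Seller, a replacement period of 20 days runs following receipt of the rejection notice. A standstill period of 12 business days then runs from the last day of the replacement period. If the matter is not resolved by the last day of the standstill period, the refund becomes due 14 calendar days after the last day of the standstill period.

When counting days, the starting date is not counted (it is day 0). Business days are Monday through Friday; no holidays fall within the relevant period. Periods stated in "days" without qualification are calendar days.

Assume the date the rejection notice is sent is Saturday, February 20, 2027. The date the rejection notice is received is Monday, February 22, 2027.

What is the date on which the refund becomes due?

April 13, 2027

The last day of the replacement period: 20 calendar days after February 22, 2027 is March 14, 2027.
From Sunday, March 14, 2027, 12 business days (Mar 15, Mar 16, Mar 17, Mar 18, …, Mar 26, Mar 29, Mar 30, skipping weekends) brings us to Tuesday, March 30, 2027, which is the last day of the standstill period.
Adding 14 calendar days to March 30, 2027 gives April 13, 2027, which is the date on which the refund becomes due.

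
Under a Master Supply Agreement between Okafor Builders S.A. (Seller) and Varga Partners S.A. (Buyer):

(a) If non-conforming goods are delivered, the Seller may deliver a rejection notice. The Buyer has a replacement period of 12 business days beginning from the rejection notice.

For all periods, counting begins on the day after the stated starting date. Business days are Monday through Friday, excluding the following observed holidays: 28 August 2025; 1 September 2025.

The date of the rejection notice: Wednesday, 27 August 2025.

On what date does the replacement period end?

The last day of the replacement period: counting 12 business days from Wednesday, 27 August 2025 (Aug 29, Sep 2, Sep 3, Sep 4, …, Sep 12, Sep 15, Sep 16, skipping weekends and the listed holidays on Aug 28, Sep 1) reaches Tuesday, 16 September 2025.

16 September 2025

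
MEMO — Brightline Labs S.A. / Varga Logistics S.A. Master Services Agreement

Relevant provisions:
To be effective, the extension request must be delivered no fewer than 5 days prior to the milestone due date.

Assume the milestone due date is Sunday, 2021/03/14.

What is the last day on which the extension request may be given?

2021/03/09

Counting back 5 calendar days from 2021/03/14 gives 2021/03/09.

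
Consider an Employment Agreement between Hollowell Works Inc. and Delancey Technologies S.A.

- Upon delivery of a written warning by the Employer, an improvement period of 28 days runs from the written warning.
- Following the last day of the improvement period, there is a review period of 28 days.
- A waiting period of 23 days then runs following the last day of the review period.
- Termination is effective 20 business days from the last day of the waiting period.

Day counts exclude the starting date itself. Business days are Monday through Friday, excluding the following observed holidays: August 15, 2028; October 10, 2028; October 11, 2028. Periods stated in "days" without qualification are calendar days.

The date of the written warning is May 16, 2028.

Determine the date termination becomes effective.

The last day of the improvement period: May 16, 2028 + 28 days = June 13, 2028.
The last day of the review period: June 13, 2028 + 28 days = July 11, 2028.
Adding 23 calendar days to July 11, 2028 gives August 3, 2028, which is the last day of the waiting period.
The date termination becomes effective: 20 business days after Thursday, August 3, 2028, skipping weekends and the listed holiday on Aug 15 — Aug 4, Aug 7, Aug 8, Aug 9, …, Aug 30, Aug 31, Sep 1 — lands on Friday, September 1, 2028.

September 1, 2028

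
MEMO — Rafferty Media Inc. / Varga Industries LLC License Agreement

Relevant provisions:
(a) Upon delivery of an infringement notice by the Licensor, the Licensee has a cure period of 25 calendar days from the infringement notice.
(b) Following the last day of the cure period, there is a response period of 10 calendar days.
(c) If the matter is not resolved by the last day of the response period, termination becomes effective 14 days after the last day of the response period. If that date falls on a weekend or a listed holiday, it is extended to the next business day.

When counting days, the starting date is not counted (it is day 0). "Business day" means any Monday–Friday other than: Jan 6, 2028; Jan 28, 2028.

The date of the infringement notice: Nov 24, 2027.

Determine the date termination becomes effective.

The last day of the cure period: Nov 24, 2027 + 25 days = Dec 19, 2027.
The last day of the response period: Dec 19, 2027 + 10 days = Dec 29, 2027.
The date termination becomes effective: 14 calendar days after Dec 29, 2027 is Jan 12, 2028. Jan 12, 2028 is a Wednesday and is not a listed holiday, so no roll-forward applies.

Jan 12, 2028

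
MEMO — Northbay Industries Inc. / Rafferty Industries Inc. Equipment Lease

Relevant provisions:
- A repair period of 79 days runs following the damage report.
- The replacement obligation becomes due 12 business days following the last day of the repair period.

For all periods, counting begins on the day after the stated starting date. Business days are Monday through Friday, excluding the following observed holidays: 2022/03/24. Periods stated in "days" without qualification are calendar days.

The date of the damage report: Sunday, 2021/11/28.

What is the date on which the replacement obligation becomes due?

2022/03/03

The last day of the repair period: 2021/11/28 + 79 days = 2022/02/15.
From Tuesday, 2022/02/15, 12 business days (Feb 16, Feb 17, Feb 18, Feb 21, …, Mar 1, Mar 2, Mar 3, skipping weekends) brings us to Thursday, 2022/03/03, which is the date on which the replacement obligation becomes due.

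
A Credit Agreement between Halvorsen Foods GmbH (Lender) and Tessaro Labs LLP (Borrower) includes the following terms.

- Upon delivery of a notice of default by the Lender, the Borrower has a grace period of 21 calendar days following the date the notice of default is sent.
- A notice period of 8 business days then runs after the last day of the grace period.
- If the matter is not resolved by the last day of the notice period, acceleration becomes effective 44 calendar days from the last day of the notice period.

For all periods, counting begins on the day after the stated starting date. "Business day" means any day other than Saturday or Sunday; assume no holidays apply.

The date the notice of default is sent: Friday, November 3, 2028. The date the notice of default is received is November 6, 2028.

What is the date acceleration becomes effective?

January 19, 2029

The last day of the grace period: November 3, 2028 + 21 days = November 24, 2028.
The last day of the notice period: counting 8 business days from Friday, November 24, 2028 (Nov 27, Nov 28, Nov 29, Nov 30, Dec 1, Dec 4, Dec 5, Dec 6, skipping weekends) reaches Wednesday, December 6, 2028.
Adding 44 calendar days to December 6, 2028 gives January 19, 2029, which is the date acceleration becomes effective.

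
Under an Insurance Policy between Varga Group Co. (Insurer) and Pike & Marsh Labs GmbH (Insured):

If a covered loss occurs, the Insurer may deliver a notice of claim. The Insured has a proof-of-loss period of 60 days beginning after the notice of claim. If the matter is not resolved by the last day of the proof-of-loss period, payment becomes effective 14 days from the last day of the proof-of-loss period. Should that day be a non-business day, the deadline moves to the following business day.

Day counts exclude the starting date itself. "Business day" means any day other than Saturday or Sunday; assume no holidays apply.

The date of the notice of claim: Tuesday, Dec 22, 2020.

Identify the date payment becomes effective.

Mar 8, 2021

Adding 60 calendar days to Dec 22, 2020 gives Feb 20, 2021, which is the last day of the proof-of-loss period.
The date payment becomes effective: 14 calendar days after Feb 20, 2021 is Mar 6, 2021. That falls on a Saturday, so it rolls to the next business day, Monday, Mar 8, 2021.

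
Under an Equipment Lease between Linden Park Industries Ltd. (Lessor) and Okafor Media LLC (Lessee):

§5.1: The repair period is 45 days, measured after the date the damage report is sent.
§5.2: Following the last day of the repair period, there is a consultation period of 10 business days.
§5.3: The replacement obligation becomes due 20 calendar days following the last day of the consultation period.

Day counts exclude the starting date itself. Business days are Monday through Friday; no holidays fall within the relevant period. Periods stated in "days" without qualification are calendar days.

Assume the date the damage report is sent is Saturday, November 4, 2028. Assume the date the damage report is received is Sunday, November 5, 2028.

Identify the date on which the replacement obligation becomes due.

Adding 45 calendar days to November 4, 2028 gives December 19, 2028, which is the last day of the repair period.
The last day of the consultation period: 10 business days after Tuesday, December 19, 2028, skipping weekends — Dec 20, Dec 21, Dec 22, Dec 25, Dec 26, Dec 27, Dec 28, Dec 29, Jan 1, Jan 2 — lands on Tuesday, January 2, 2029.
The date on which the replacement obligation becomes due: 20 calendar days after January 2, 2029 is January 22, 2029.

January 22, 2029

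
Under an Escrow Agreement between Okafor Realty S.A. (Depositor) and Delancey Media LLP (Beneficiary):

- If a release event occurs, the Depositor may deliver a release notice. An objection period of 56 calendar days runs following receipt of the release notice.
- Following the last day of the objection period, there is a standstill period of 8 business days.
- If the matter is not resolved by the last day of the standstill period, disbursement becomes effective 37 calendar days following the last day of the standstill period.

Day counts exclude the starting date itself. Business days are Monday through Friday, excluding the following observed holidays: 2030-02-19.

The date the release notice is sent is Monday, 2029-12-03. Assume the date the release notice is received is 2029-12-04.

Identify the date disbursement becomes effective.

2030-03-17

The last day of the objection period: 56 calendar days after 2029-12-04 is 2030-01-29.
From Tuesday, 2030-01-29, 8 business days (Jan 30, Jan 31, Feb 1, Feb 4, Feb 5, Feb 6, Feb 7, Feb 8, skipping weekends) brings us to Friday, 2030-02-08, which is the last day of the standstill period.
The date disbursement becomes effective: 37 calendar days after 2030-02-08 is 2030-03-17.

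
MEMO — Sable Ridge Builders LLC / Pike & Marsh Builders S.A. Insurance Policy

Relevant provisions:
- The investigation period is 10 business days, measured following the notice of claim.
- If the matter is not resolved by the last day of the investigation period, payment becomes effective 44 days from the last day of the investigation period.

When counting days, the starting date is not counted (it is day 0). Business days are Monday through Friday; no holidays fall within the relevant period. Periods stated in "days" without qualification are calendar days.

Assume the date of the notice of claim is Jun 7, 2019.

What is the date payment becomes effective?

Aug 4, 2019

From Friday, Jun 7, 2019, 10 business days (Jun 10, Jun 11, Jun 12, Jun 13, Jun 14, Jun 17, Jun 18, Jun 19, Jun 20, Jun 21, skipping weekends) brings us to Friday, Jun 21, 2019, which is the last day of the investigation period.
The date payment becomes effective: 44 calendar days after Jun 21, 2019 is Aug 4, 2019.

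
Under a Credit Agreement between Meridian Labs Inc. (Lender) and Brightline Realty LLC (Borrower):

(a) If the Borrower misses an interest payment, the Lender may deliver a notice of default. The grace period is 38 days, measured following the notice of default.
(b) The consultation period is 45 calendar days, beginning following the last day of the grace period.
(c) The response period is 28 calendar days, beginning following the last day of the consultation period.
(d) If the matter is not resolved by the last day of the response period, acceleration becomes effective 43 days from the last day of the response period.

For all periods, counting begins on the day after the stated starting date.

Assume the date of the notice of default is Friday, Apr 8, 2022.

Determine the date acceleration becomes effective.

The last day of the grace period: 38 calendar days after Apr 8, 2022 is May 16, 2022.
The last day of the consultation period: 45 calendar days after May 16, 2022 is Jun 30, 2022.
Adding 28 calendar days to Jun 30, 2022 gives Jul 28, 2022, which is the last day of the response period.
Adding 43 calendar days to Jul 28, 2022 gives Sep 9, 2022, which is the date acceleration becomes effective.

Sep 9, 2022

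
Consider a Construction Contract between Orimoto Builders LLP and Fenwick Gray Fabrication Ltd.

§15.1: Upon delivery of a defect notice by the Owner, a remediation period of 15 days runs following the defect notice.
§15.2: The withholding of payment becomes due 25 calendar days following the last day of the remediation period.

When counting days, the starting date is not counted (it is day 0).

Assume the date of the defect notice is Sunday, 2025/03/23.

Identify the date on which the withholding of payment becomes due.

2025/05/02

Adding 15 calendar days to 2025/03/23 gives 2025/04/07, which is the last day of the remediation period.
The date on which the withholding of payment becomes due: 25 calendar days after 2025/04/07 is 2025/05/02.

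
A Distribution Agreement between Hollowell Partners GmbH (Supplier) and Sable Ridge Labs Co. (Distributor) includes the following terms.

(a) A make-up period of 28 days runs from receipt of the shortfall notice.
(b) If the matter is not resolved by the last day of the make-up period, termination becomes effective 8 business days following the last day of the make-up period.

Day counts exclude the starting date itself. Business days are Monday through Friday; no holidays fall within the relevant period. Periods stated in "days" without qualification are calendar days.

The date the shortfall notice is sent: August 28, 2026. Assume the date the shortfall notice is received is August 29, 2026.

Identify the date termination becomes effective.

October 7, 2026

The last day of the make-up period: 28 calendar days after August 29, 2026 is September 26, 2026.
From Saturday, September 26, 2026, 8 business days (Sep 28, Sep 29, Sep 30, Oct 1, Oct 2, Oct 5, Oct 6, Oct 7, skipping weekends) brings us to Wednesday, October 7, 2026, which is the date termination becomes effective.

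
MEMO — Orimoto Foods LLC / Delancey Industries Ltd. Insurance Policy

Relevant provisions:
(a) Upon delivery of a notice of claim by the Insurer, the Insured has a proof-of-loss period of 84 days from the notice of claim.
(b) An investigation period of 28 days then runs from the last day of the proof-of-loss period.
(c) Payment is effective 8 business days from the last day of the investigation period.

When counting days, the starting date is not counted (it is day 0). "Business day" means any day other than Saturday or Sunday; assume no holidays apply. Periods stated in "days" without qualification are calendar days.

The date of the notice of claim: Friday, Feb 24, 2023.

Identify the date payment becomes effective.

The last day of the proof-of-loss period: 84 calendar days after Feb 24, 2023 is May 19, 2023.
The last day of the investigation period: May 19, 2023 + 28 days = Jun 16, 2023.
The date payment becomes effective: 8 business days after Friday, Jun 16, 2023, skipping weekends — Jun 19, Jun 20, Jun 21, Jun 22, Jun 23, Jun 26, Jun 27, Jun 28 — lands on Wednesday, Jun 28, 2023.

Jun 28, 2023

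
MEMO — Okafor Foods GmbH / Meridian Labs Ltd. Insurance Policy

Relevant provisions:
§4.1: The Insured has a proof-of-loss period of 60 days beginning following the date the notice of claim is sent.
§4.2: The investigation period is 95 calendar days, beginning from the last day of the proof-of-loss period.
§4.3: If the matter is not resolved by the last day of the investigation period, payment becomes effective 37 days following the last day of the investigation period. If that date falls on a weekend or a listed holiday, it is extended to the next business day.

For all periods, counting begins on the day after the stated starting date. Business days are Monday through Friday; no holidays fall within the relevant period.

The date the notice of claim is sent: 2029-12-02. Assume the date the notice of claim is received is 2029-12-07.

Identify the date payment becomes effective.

The last day of the proof-of-loss period: 60 calendar days after 2029-12-02 is 2030-01-31.
Adding 95 calendar days to 2030-01-31 gives 2030-05-06, which is the last day of the investigation period.
The date payment becomes effective: 37 calendar days after 2030-05-06 is 2030-06-12. 2030-06-12 is a Wednesday, so no roll-forward applies.

2030-06-12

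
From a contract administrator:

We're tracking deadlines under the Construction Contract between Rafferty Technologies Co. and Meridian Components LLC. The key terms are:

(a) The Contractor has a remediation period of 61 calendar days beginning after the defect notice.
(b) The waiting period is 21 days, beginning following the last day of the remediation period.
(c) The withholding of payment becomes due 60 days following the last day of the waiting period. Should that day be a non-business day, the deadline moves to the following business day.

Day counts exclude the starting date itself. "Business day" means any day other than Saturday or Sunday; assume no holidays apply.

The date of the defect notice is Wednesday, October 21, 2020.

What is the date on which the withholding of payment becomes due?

Adding 61 calendar days to October 21, 2020 gives December 21, 2020, which is the last day of the remediation period.
The last day of the waiting period: 21 calendar days after December 21, 2020 is January 11, 2021.
The date on which the withholding of payment becomes due: January 11, 2021 + 60 days = March 12, 2021. March 12, 2021 is a Friday, so no roll-forward applies.

March 12, 2021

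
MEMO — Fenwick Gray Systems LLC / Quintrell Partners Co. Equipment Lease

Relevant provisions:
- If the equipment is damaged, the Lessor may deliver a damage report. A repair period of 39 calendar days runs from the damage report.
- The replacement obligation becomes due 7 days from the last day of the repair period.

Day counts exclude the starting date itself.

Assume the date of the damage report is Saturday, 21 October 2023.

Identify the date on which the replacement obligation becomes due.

Adding 39 calendar days to 21 October 2023 gives 29 November 2023, which is the last day of the repair period.
The date on which the replacement obligation becomes due: 7 calendar days after 29 November 2023 is 6 December 2023.

6 December 2023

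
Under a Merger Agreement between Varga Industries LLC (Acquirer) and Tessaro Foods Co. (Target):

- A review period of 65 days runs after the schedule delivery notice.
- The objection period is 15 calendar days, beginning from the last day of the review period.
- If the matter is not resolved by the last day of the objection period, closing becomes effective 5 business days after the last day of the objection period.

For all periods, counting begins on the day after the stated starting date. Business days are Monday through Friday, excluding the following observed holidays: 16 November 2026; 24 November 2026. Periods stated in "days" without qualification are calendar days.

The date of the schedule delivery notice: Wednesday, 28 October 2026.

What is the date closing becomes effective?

The last day of the review period: 28 October 2026 + 65 days = 1 January 2027.
Adding 15 calendar days to 1 January 2027 gives 16 January 2027, which is the last day of the objection period.
The date closing becomes effective: 5 business days after Saturday, 16 January 2027, skipping weekends — Jan 18, Jan 19, Jan 20, Jan 21, Jan 22 — lands on Friday, 22 January 2027.

22 January 2027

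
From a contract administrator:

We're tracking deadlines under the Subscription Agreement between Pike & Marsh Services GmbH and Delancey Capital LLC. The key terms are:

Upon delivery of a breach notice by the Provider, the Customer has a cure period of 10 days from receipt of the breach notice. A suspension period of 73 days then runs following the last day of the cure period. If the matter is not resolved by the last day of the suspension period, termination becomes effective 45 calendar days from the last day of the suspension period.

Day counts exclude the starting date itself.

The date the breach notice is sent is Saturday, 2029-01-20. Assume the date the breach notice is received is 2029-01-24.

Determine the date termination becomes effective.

The last day of the cure period: 2029-01-24 + 10 days = 2029-02-03.
The last day of the suspension period: 2029-02-03 + 73 days = 2029-04-17.
The date termination becomes effective: 45 calendar days after 2029-04-17 is 2029-06-01.

2029-06-01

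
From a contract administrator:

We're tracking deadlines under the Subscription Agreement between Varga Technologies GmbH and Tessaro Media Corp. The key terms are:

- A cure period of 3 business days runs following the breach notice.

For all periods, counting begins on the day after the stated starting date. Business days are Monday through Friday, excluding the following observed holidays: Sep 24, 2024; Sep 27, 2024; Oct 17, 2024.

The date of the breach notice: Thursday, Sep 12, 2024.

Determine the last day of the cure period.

The last day of the cure period: counting 3 business days from Thursday, Sep 12, 2024 (Sep 13, Sep 16, Sep 17, skipping weekends) reaches Tuesday, Sep 17, 2024.

Sep 17, 2024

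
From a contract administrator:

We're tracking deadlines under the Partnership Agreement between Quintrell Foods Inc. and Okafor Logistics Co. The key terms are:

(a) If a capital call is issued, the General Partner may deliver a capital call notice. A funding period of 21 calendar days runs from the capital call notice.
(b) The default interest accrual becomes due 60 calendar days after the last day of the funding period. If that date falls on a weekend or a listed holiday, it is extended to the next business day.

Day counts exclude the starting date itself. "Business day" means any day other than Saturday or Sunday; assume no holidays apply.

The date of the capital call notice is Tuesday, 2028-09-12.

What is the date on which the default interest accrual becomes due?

2028-12-04

The last day of the funding period: 21 calendar days after 2028-09-12 is 2028-10-03.
The date on which the default interest accrual becomes due: 2028-10-03 + 60 days = 2028-12-02. That falls on a Saturday, so it rolls to the next business day, Monday, 2028-12-04.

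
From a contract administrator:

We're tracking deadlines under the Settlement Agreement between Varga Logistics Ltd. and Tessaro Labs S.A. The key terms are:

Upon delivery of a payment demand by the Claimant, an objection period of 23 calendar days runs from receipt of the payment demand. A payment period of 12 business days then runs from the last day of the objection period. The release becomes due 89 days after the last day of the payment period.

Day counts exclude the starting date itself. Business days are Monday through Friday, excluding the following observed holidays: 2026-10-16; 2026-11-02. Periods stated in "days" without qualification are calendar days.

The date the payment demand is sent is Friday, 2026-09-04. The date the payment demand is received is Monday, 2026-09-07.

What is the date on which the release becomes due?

2027-01-16

The last day of the objection period: 23 calendar days after 2026-09-07 is 2026-09-30.
The last day of the payment period: counting 12 business days from Wednesday, 2026-09-30 (Oct 1, Oct 2, Oct 5, Oct 6, …, Oct 14, Oct 15, Oct 19, skipping weekends and the listed holiday on Oct 16) reaches Monday, 2026-10-19.
The date on which the release becomes due: 2026-10-19 + 89 days = 2027-01-16.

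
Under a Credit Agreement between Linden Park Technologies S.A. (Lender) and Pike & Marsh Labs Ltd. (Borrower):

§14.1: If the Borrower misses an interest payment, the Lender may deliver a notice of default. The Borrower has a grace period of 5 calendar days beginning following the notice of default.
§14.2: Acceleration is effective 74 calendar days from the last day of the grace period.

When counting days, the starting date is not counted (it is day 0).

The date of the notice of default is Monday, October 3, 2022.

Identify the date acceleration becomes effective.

The last day of the grace period: October 3, 2022 + 5 days = October 8, 2022.
The date acceleration becomes effective: 74 calendar days after October 8, 2022 is December 21, 2022.

December 21, 2022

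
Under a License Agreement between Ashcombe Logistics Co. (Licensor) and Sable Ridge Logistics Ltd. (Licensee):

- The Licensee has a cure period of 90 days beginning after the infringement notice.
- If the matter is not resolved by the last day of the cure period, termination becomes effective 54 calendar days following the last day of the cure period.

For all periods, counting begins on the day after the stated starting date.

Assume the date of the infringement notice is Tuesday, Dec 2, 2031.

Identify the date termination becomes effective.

The last day of the cure period: Dec 2, 2031 + 90 days = Mar 1, 2032.
Adding 54 calendar days to Mar 1, 2032 gives Apr 24, 2032, which is the date termination becomes effective.

Apr 24, 2032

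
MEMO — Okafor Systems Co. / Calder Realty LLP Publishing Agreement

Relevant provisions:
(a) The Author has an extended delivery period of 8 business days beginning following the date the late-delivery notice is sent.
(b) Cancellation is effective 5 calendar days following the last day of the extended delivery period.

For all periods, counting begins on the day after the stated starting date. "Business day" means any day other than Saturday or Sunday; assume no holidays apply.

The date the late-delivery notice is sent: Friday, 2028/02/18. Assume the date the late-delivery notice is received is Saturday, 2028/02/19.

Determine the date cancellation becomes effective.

The last day of the extended delivery period: 8 business days after Friday, 2028/02/18, skipping weekends — Feb 21, Feb 22, Feb 23, Feb 24, Feb 25, Feb 28, Feb 29, Mar 1 — lands on Wednesday, 2028/03/01.
Adding 5 calendar days to 2028/03/01 gives 2028/03/06, which is the date cancellation becomes effective.

2028/03/06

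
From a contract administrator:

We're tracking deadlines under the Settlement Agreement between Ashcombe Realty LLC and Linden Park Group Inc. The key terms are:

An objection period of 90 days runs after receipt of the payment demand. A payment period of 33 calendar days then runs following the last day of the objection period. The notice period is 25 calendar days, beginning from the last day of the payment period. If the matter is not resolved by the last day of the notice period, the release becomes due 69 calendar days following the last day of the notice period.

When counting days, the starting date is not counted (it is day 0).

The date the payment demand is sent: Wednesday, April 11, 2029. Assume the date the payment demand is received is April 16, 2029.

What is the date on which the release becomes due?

November 19, 2029

The last day of the objection period: April 16, 2029 + 90 days = July 15, 2029.
The last day of the payment period: July 15, 2029 + 33 days = August 17, 2029.
Adding 25 calendar days to August 17, 2029 gives September 11, 2029, which is the last day of the notice period.
The date on which the release becomes due: September 11, 2029 + 69 days = November 19, 2029.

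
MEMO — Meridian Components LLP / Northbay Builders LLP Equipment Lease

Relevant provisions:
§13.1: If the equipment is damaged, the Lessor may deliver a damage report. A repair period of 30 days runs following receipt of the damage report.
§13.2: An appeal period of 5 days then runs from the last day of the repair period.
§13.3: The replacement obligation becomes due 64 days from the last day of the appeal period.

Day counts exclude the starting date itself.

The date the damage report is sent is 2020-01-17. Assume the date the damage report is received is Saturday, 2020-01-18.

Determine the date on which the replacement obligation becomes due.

The last day of the repair period: 30 calendar days after 2020-01-18 is 2020-02-17.
Adding 5 calendar days to 2020-02-17 gives 2020-02-22, which is the last day of the appeal period.
The date on which the replacement obligation becomes due: 2020-02-22 + 64 days = 2020-04-26.

2020-04-26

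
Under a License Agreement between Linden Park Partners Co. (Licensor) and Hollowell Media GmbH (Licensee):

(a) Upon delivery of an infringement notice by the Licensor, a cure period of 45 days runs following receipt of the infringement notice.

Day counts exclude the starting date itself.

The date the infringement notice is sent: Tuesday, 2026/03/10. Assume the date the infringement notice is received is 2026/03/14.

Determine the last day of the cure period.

Adding 45 calendar days to 2026/03/14 gives 2026/04/28, which is the last day of the cure period.

2026/04/28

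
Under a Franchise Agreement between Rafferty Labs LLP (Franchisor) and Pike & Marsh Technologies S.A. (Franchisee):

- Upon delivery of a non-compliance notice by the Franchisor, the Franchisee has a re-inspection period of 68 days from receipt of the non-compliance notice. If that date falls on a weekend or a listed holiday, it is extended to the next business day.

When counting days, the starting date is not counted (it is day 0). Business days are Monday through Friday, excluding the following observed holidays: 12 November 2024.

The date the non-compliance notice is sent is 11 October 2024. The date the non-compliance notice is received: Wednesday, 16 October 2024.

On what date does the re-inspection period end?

Adding 68 calendar days to 16 October 2024 gives 23 December 2024, which is the last day of the re-inspection period. 23 December 2024 is a Monday and is not a listed holiday, so no roll-forward applies.

23 December 2024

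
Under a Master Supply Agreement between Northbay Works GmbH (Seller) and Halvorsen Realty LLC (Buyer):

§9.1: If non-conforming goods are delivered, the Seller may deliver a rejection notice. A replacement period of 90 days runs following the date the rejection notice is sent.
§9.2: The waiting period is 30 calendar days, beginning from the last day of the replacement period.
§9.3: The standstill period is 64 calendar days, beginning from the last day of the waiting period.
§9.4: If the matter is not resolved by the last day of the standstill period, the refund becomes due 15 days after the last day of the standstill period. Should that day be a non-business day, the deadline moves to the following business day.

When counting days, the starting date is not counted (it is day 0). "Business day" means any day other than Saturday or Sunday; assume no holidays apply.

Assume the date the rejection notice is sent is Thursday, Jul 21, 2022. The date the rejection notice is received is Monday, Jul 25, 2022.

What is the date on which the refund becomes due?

Feb 6, 2023

The last day of the replacement period: 90 calendar days after Jul 21, 2022 is Oct 19, 2022.
The last day of the waiting period: 30 calendar days after Oct 19, 2022 is Nov 18, 2022.
Adding 64 calendar days to Nov 18, 2022 gives Jan 21, 2023, which is the last day of the standstill period.
The date on which the refund becomes due: 15 calendar days after Jan 21, 2023 is Feb 5, 2023. That falls on a Sunday, so it rolls to the next business day, Monday, Feb 6, 2023.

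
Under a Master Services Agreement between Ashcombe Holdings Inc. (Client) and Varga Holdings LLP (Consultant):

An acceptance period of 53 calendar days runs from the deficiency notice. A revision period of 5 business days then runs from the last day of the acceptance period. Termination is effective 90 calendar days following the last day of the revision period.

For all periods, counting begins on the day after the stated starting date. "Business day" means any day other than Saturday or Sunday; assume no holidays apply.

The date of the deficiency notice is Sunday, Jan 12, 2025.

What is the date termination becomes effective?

Jun 11, 2025

The last day of the acceptance period: Jan 12, 2025 + 53 days = Mar 6, 2025.
The last day of the revision period: 5 business days after Thursday, Mar 6, 2025, skipping weekends — Mar 7, Mar 10, Mar 11, Mar 12, Mar 13 — lands on Thursday, Mar 13, 2025.
The date termination becomes effective: Mar 13, 2025 + 90 days = Jun 11, 2025.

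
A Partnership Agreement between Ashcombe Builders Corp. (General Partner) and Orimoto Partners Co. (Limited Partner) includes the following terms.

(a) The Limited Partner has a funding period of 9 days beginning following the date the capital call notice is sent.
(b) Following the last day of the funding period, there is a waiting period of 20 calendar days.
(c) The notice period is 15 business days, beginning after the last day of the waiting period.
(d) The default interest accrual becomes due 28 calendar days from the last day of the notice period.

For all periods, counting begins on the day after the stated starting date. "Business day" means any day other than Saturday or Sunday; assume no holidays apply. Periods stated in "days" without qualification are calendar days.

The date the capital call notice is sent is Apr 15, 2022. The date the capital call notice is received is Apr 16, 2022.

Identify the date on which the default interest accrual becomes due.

Adding 9 calendar days to Apr 15, 2022 gives Apr 24, 2022, which is the last day of the funding period.
The last day of the waiting period: 20 calendar days after Apr 24, 2022 is May 14, 2022.
From Saturday, May 14, 2022, 15 business days (May 16, May 17, May 18, May 19, …, Jun 1, Jun 2, Jun 3, skipping weekends) brings us to Friday, Jun 3, 2022, which is the last day of the notice period.
Adding 28 calendar days to Jun 3, 2022 gives Jul 1, 2022, which is the date on which the default interest accrual becomes due.

Jul 1, 2022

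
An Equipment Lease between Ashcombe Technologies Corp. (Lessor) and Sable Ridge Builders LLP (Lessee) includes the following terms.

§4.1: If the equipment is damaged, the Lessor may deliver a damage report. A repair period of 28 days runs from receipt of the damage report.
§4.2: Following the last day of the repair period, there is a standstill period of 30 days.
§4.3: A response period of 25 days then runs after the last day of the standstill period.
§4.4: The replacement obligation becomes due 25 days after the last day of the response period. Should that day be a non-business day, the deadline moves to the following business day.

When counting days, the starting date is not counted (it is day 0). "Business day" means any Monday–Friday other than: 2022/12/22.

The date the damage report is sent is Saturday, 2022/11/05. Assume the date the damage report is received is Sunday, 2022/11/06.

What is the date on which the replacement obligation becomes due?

The last day of the repair period: 28 calendar days after 2022/11/06 is 2022/12/04.
The last day of the standstill period: 2022/12/04 + 30 days = 2023/01/03.
The last day of the response period: 25 calendar days after 2023/01/03 is 2023/01/28.
Adding 25 calendar days to 2023/01/28 gives 2023/02/22, which is the date on which the replacement obligation becomes due. 2023/02/22 is a Wednesday and is not a listed holiday, so no roll-forward applies.

2023/02/22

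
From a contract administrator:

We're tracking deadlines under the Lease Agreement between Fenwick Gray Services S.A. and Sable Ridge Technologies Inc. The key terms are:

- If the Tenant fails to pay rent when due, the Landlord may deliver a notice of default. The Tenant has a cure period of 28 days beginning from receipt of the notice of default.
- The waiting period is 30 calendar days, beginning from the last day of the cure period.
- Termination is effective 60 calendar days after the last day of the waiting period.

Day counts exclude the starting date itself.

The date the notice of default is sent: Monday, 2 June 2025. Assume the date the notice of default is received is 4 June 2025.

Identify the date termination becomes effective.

30 September 2025

The last day of the cure period: 28 calendar days after 4 June 2025 is 2 July 2025.
Adding 30 calendar days to 2 July 2025 gives 1 August 2025, which is the last day of the waiting period.
Adding 60 calendar days to 1 August 2025 gives 30 September 2025, which is the date termination becomes effective.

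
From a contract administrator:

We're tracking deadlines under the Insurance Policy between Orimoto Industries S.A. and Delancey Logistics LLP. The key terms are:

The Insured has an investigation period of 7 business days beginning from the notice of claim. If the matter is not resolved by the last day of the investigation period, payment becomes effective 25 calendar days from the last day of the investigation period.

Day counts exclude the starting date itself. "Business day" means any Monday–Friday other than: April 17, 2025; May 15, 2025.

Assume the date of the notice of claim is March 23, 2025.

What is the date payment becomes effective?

April 26, 2025

From Sunday, March 23, 2025, 7 business days (Mar 24, Mar 25, Mar 26, Mar 27, Mar 28, Mar 31, Apr 1, skipping weekends) brings us to Tuesday, April 1, 2025, which is the last day of the investigation period.
Adding 25 calendar days to April 1, 2025 gives April 26, 2025, which is the date payment becomes effective.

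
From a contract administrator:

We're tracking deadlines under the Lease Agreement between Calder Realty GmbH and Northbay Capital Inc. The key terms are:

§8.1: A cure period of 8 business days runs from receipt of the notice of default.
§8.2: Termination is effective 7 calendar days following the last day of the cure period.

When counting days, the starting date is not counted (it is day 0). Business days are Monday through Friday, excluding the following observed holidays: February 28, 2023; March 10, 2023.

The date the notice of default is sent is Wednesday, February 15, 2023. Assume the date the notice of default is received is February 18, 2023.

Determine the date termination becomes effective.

The last day of the cure period: 8 business days after Saturday, February 18, 2023, skipping weekends and the listed holiday on Feb 28 — Feb 20, Feb 21, Feb 22, Feb 23, Feb 24, Feb 27, Mar 1, Mar 2 — lands on Thursday, March 2, 2023.
The date termination becomes effective: March 2, 2023 + 7 days = March 9, 2023.

March 9, 2023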